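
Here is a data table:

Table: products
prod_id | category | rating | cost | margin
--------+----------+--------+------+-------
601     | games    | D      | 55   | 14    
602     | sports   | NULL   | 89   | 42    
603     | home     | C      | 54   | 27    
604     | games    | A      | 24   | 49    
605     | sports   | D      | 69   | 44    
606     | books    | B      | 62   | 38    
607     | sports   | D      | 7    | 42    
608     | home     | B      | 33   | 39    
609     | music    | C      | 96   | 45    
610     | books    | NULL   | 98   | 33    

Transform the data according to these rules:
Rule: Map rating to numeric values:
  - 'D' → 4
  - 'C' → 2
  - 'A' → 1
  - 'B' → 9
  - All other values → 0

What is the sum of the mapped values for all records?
35

Step 1: Apply mapping to each record
Step 2: Count by status:
  'D': 3 records × 4 = 12
  'C': 2 records × 2 = 4
  'A': 1 records × 1 = 1
  'B': 2 records × 9 = 18
Step 3: Sum all mapped values = 35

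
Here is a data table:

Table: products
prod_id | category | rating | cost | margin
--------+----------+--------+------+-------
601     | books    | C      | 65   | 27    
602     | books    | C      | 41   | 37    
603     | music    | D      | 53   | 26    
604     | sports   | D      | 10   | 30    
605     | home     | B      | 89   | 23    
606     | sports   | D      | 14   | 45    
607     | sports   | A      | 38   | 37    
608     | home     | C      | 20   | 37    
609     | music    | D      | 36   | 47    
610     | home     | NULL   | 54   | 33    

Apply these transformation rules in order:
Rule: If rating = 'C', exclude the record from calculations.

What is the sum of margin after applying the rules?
241

Step 1: Identify records where rating = 'C'
Step 2: The excluded records sum to 101
Step 3: Original total margin = 342
Step 4: Remaining total = 342 - 101 = 241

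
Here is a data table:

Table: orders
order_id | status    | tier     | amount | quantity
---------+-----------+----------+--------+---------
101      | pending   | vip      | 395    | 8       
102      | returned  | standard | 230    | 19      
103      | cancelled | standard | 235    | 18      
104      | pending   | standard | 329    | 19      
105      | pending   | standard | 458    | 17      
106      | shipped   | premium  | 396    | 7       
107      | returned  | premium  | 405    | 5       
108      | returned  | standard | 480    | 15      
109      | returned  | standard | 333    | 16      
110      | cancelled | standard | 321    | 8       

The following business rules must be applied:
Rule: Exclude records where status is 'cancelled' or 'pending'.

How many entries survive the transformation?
5

Step 1: Count records to exclude
  - 2 (cancelled) + 3 (pending) = 5 records
Step 2: Total records: 10
Step 3: Remaining = 10 - 5 = 5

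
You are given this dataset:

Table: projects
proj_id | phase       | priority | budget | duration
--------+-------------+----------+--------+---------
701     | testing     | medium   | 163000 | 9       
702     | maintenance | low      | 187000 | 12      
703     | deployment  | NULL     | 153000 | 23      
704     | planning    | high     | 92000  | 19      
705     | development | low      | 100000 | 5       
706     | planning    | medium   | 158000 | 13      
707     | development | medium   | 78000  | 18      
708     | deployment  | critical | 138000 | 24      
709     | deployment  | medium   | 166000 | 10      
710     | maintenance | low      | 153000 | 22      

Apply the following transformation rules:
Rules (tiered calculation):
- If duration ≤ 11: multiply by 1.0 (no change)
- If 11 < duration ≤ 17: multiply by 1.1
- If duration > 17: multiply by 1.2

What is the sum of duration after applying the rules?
178.7

Step 1: Tier 1 (duration ≤ 11): 3 records, sum = 24 × 1.0 = 24.0
Step 2: Tier 2 (11 < duration ≤ 17): 2 records, sum = 25 × 1.1 = 27.5
Step 3: Tier 3 (duration > 17): 5 records, sum = 106 × 1.2 = 127.2
Step 4: Final sum = 24.0 + 27.5 + 127.2 = 178.7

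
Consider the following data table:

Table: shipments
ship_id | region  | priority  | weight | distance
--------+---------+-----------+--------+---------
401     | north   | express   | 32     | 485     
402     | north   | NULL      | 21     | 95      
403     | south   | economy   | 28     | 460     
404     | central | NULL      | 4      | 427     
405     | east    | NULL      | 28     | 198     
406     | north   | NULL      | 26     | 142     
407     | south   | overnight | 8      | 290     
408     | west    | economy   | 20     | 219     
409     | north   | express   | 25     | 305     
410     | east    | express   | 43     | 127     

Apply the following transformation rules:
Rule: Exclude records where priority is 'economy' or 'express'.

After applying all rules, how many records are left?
5

Step 1: Count records to exclude
  - 2 (economy) + 3 (express) = 5 records
Step 2: Total records: 10
Step 3: Remaining = 10 - 5 = 5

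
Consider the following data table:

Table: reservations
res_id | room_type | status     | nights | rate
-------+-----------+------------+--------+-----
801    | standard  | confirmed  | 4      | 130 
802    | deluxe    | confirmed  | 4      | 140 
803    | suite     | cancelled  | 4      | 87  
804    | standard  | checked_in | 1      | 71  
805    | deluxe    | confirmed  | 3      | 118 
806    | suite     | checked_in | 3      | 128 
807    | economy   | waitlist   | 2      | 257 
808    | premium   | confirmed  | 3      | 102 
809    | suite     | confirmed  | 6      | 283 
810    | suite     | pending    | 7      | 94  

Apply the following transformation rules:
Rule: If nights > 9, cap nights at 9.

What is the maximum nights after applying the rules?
7

Step 1: Original maximum nights = 7
Step 2: Check cap of 9 against maximum
Step 3: No records exceed the cap (max 7 <= cap 9), so no capping applies
Step 4: Maximum after transformation = 7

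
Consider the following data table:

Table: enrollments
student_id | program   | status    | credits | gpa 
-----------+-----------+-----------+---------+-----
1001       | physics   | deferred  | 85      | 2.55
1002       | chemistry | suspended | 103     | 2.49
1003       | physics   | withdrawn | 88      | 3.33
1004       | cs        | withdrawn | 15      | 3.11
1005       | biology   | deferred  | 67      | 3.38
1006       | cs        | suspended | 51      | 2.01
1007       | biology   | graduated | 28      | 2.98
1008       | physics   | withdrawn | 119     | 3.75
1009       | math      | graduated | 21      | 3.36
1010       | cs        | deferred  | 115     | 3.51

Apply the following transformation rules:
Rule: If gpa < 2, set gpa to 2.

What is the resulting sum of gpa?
30.47

Step 1: 0 records have gpa < 2
Step 2: These records originally summed to 0
Step 3: After setting to minimum: 0 × 2 = 0
Step 4: Unaffected records sum: 30.47
Step 5: Final sum = 0 + 30.47 = 30.47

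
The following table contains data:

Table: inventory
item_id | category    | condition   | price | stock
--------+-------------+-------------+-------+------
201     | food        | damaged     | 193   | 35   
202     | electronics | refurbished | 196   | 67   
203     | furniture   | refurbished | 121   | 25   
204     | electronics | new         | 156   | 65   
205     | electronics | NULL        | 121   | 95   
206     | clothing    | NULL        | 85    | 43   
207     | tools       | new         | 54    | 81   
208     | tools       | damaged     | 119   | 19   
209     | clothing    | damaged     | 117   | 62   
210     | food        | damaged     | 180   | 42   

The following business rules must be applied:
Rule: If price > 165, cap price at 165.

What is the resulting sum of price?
1268

Step 1: 3 records have price > 165
Step 2: These records originally summed to 569
Step 3: After capping: 3 × 165 = 495
Step 4: Unaffected records sum: 773
Step 5: Final sum = 495 + 773 = 1268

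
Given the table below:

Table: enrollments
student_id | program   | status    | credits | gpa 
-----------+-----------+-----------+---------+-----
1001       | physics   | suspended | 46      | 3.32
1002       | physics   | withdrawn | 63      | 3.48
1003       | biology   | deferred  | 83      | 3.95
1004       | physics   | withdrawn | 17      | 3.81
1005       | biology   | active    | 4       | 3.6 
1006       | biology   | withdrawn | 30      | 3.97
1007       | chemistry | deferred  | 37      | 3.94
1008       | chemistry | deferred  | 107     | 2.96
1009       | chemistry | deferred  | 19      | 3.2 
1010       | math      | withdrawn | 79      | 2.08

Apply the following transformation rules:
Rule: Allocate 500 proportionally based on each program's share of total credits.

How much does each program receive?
biology: 120.62, chemistry: 168.04, math: 81.44, physics: 129.9

Step 1: Calculate total credits = 485
Step 2: Calculate each program's proportion:
  biology: 117/485 = 24.12% → 120.62
  chemistry: 163/485 = 33.61% → 168.04
  math: 79/485 = 16.29% → 81.44
  physics: 126/485 = 25.98% → 129.9
Step 3: Verify: sum of allocations ≈ 500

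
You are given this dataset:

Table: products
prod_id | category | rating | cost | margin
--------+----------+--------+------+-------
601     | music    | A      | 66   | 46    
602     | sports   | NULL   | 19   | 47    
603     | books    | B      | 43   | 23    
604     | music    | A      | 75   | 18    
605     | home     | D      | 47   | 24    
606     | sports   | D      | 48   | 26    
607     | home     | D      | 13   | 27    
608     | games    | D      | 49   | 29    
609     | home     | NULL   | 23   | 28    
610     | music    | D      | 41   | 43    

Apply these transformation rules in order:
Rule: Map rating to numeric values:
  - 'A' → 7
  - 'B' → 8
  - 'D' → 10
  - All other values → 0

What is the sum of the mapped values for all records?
72

Step 1: Apply mapping to each record
Step 2: Count by status:
  'A': 2 records × 7 = 14
  'B': 1 records × 8 = 8
  'D': 5 records × 10 = 50
Step 3: Sum all mapped values = 72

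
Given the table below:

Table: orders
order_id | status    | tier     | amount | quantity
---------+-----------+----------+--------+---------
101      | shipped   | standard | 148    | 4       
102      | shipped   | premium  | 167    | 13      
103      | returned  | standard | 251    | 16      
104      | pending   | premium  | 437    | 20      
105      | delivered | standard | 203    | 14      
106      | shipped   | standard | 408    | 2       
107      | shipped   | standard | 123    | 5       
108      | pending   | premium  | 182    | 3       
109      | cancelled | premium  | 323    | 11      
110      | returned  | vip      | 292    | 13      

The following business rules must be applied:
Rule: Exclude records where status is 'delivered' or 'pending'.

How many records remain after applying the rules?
7

Step 1: Count records to exclude
  - 1 (delivered) + 2 (pending) = 3 records
Step 2: Total records: 10
Step 3: Remaining = 10 - 3 = 7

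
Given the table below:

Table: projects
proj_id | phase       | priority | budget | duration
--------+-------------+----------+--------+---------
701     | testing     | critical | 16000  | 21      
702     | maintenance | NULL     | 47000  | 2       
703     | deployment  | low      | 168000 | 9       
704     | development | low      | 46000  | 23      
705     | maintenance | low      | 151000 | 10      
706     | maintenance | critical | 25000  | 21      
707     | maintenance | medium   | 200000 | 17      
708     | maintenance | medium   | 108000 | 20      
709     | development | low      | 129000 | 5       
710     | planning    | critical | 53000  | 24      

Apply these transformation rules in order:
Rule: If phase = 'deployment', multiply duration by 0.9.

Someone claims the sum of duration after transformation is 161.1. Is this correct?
No, the correct result is 151.1.

Step 1: Calculate the correct sum after transformation
Step 2: Apply multiplier 0.9 to records where phase = 'deployment'
Step 3: Correct result = 151.1
Step 4: Claimed result = 161.1
Step 5: 151.1 ≠ 161.1
Conclusion: The claimed result is incorrect. The correct answer is 151.1.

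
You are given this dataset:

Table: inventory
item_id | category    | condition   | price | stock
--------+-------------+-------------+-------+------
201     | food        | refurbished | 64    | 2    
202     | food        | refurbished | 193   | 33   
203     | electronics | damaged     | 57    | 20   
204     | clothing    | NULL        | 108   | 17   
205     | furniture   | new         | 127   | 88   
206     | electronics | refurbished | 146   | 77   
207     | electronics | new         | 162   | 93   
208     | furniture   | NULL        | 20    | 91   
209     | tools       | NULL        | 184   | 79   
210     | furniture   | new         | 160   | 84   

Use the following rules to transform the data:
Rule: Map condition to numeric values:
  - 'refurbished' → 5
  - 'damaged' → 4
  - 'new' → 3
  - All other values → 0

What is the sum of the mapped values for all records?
28

Step 1: Apply mapping to each record
Step 2: Count by status:
  'refurbished': 3 records × 5 = 15
  'damaged': 1 records × 4 = 4
  'new': 3 records × 3 = 9
Step 3: Sum all mapped values = 28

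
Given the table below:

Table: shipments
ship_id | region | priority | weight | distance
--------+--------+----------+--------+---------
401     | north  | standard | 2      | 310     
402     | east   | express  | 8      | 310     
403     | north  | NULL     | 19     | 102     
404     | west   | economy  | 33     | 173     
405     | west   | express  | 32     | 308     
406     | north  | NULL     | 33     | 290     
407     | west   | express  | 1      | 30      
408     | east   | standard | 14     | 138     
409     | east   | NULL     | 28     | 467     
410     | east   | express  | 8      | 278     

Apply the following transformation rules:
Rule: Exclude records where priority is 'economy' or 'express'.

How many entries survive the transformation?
5

Step 1: Count records to exclude
  - 1 (economy) + 4 (express) = 5 records
Step 2: Total records: 10
Step 3: Remaining = 10 - 5 = 5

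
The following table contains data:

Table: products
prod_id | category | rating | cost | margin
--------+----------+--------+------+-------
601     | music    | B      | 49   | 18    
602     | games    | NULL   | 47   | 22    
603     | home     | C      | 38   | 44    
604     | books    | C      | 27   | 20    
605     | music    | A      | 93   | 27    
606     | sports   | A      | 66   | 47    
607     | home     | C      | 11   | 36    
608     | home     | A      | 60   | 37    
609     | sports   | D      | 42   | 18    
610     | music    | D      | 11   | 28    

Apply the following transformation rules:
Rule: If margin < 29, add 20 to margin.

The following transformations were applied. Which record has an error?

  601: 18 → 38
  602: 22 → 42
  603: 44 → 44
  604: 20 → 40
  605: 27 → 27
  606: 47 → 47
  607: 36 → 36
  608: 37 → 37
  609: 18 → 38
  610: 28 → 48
Record 605 has an error. The correct transformed value should be 47, not 27.

Step 1: Check each record against the rule
Step 2: Record 605 has margin = 27
Step 3: Since 27 < 29, the bonus should have been applied
Step 4: Correct value = 47, but claimed value = 27
Conclusion: Record 605 has the error.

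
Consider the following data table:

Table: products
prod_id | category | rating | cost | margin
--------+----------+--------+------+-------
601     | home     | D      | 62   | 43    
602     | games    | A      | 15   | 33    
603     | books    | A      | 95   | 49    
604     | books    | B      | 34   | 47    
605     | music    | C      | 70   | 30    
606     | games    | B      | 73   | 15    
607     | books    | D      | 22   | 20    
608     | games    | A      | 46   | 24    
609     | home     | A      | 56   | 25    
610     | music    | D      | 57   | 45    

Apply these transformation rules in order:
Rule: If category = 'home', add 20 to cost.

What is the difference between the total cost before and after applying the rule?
40

Step 1: Original sum of cost = 530
Step 2: 2 records have category = 'home'
Step 3: Each affected record changes by 20
Step 4: Total change = 2 × 20 = 40
Step 5: New sum = 530 + 40 = 570
Step 6: Difference = |570 - 530| = 40
        (Sum increased by 40)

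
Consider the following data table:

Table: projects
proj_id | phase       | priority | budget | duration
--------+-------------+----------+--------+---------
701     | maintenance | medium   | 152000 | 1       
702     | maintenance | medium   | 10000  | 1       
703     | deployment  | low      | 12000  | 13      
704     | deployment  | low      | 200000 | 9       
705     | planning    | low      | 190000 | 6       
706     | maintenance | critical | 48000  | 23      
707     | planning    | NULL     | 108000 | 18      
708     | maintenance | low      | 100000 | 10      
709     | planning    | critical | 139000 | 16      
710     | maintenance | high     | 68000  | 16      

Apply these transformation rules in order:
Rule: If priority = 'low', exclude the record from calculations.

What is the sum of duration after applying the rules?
75

Step 1: Identify records where priority = 'low'
Step 2: The excluded records sum to 38
Step 3: Original total duration = 113
Step 4: Remaining total = 113 - 38 = 75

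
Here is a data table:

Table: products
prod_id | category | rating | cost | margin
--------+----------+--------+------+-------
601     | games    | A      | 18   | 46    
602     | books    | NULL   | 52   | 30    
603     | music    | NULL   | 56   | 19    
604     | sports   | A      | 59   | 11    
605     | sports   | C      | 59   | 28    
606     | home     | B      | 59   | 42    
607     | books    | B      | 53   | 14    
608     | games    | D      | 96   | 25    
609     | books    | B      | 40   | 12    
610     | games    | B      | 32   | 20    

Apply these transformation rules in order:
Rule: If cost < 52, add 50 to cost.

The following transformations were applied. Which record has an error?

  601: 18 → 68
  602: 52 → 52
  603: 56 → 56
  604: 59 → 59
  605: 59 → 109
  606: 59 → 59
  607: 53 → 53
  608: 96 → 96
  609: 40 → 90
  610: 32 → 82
Record 605 has an error. The correct transformed value should be 59, not 109.

Step 1: Check each record against the rule
Step 2: Record 605 has cost = 59
Step 3: Since 59 >= 52, the bonus should not have been applied
Step 4: Correct value = 59, but claimed value = 109
Conclusion: Record 605 has the error.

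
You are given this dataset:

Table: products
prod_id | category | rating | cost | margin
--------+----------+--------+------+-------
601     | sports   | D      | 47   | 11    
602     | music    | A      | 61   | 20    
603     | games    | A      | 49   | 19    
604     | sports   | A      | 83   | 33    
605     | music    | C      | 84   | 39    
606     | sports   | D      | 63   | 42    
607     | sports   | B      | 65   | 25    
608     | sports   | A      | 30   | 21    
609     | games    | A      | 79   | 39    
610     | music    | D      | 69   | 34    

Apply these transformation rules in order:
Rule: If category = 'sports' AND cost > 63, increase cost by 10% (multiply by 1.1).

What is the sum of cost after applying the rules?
644.8

Step 1: Find records where category = 'sports' AND cost > 63
Step 2: 2 records match, summing to 148
Step 3: After multiplier: 148 × 1.1 = 162.8
Step 4: Unaffected records sum: 482
Step 5: Final sum = 162.8 + 482 = 644.8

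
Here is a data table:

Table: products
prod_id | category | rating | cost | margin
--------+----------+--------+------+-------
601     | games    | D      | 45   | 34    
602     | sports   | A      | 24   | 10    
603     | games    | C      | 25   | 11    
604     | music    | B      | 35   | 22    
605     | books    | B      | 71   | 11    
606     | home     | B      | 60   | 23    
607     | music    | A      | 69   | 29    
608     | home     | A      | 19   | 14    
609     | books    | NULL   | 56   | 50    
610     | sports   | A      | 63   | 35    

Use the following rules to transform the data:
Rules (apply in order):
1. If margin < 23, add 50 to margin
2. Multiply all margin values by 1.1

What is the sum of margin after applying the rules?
537.9

Step 1: Apply Rule 1 - Add 50 to records with margin < 23
  - 5 records affected: 68 + (5 × 50) = 318
  - Unaffected records: 171
  - Sum after Rule 1: 489
Step 2: Apply Rule 2 - Multiply all by 1.1
  - 489 × 1.1 = 537.9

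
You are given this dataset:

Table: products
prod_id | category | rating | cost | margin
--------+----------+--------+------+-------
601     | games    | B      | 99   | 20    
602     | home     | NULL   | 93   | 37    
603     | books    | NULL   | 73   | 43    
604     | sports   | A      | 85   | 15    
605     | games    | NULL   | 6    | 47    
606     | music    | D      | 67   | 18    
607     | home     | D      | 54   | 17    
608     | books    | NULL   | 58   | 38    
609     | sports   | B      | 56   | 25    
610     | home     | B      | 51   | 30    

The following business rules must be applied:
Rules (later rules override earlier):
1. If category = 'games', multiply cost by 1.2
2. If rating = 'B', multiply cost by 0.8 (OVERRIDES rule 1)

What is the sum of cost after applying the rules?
602.0

Step 1: Rule 2 takes priority for records with rating = 'B'
  - 3 records: 206 × 0.8 = 164.8
Step 2: Rule 1 applies to remaining records with category = 'games'
  - 1 records: 6 × 1.2 = 7.2
Step 3: Other records unchanged: 430
Step 4: Final sum = 164.8 + 7.2 + 430 = 602.0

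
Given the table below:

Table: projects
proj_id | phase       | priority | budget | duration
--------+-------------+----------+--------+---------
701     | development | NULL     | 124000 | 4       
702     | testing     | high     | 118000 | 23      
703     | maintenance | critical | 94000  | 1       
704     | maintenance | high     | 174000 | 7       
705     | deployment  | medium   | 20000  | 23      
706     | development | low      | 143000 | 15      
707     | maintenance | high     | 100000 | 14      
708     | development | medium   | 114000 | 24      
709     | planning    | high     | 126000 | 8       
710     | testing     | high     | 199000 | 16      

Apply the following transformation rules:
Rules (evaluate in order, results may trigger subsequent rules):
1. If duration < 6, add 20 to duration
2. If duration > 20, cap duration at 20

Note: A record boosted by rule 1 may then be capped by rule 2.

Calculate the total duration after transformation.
160

Step 1: Apply rule 1 to records with duration < 6
  - 2 records get bonus of 20
  - Of these, 2 records then exceed 20 and get capped
Step 2: Apply rule 2 to records with duration > 20
  - 3 records (original) are capped
Step 3: Calculate final sum = 160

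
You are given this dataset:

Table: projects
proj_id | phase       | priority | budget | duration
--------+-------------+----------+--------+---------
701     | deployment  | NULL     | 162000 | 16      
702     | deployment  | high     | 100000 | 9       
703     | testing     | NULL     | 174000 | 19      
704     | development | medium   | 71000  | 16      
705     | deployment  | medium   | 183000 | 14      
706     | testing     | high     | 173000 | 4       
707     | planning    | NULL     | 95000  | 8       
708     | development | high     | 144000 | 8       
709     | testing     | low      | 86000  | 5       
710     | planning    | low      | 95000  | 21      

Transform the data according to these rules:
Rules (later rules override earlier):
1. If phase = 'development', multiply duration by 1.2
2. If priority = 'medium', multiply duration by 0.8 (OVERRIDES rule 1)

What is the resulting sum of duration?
115.6

Step 1: Rule 2 takes priority for records with priority = 'medium'
  - 2 records: 30 × 0.8 = 24.0
Step 2: Rule 1 applies to remaining records with phase = 'development'
  - 1 records: 8 × 1.2 = 9.6
Step 3: Other records unchanged: 82
Step 4: Final sum = 24.0 + 9.6 + 82 = 115.6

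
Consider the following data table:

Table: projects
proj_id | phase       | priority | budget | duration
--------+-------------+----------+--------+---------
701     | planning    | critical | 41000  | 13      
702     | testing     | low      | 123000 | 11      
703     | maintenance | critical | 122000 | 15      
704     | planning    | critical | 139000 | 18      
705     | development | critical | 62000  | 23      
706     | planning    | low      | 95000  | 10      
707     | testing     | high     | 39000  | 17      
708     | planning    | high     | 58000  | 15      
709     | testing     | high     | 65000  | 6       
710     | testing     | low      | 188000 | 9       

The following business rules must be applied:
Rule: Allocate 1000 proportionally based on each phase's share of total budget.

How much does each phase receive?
development: 66.52, maintenance: 130.9, planning: 357.3, testing: 445.28

Step 1: Calculate total budget = 932000
Step 2: Calculate each phase's proportion:
  development: 62000/932000 = 6.65% → 66.52
  maintenance: 122000/932000 = 13.09% → 130.9
  planning: 333000/932000 = 35.73% → 357.3
  testing: 415000/932000 = 44.53% → 445.28
Step 3: Verify: sum of allocations ≈ 1000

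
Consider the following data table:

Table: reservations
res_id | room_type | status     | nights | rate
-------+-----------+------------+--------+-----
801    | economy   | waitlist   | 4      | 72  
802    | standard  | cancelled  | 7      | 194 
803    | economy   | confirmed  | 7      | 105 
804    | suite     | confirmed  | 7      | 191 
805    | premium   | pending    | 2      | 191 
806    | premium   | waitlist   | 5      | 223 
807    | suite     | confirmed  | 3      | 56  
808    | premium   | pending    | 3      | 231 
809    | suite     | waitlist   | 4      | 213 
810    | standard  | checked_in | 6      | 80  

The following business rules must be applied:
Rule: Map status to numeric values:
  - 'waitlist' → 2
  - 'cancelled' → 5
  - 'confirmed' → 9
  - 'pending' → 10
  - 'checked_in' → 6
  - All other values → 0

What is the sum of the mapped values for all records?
64

Step 1: Apply mapping to each record
Step 2: Count by status:
  'waitlist': 3 records × 2 = 6
  'cancelled': 1 records × 5 = 5
  'confirmed': 3 records × 9 = 27
  'pending': 2 records × 10 = 20
  'checked_in': 1 records × 6 = 6
Step 3: Sum all mapped values = 64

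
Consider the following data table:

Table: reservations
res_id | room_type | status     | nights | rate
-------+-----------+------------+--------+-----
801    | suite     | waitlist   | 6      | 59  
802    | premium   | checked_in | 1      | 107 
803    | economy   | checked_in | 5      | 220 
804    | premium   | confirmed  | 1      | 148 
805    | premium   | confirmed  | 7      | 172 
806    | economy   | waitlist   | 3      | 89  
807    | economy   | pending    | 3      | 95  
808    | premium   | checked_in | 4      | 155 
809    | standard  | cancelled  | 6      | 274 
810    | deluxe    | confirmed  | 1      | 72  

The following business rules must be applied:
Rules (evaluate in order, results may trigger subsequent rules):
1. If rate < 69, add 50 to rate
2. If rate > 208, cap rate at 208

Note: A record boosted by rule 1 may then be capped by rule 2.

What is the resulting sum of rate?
1363

Step 1: Apply rule 1 to records with rate < 69
  - 1 records get bonus of 50
  - Of these, 0 records then exceed 208 and get capped
Step 2: Apply rule 2 to records with rate > 208
  - 2 records (original) are capped
Step 3: Calculate final sum = 1363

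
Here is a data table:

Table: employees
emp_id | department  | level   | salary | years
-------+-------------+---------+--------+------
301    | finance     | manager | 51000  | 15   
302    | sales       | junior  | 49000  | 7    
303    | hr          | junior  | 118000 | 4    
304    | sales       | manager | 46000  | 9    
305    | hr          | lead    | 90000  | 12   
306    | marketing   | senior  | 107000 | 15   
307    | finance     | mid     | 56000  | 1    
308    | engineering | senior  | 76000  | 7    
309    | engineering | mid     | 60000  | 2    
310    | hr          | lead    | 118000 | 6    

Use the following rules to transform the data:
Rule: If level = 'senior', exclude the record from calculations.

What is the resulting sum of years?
56

Step 1: Identify records where level = 'senior'
Step 2: The excluded records sum to 22
Step 3: Original total years = 78
Step 4: Remaining total = 78 - 22 = 56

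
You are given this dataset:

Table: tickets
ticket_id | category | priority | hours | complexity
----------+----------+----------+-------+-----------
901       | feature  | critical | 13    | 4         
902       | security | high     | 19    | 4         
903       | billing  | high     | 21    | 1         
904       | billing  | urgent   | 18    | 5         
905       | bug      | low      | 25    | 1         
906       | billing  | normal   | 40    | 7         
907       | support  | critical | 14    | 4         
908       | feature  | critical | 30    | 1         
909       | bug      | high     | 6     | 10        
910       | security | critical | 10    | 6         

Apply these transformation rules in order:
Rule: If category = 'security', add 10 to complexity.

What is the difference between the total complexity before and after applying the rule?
20

Step 1: Original sum of complexity = 43
Step 2: 2 records have category = 'security'
Step 3: Each affected record changes by 10
Step 4: Total change = 2 × 10 = 20
Step 5: New sum = 43 + 20 = 63
Step 6: Difference = |63 - 43| = 20
        (Sum increased by 20)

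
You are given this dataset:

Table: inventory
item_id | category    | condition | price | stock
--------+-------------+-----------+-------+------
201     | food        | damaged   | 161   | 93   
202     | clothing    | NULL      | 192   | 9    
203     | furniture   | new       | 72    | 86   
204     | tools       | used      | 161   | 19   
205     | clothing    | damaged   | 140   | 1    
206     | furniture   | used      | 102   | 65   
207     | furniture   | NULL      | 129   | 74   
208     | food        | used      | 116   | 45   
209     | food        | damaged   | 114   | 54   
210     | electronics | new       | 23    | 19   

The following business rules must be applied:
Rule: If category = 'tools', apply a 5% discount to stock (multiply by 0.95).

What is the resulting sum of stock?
464.05

Step 1: Records with category = 'tools' have total stock = 19
Step 2: Apply multiplier: 19 × 0.95 = 18.05
Step 3: Other records total: 446
Step 4: Final sum = 18.05 + 446 = 464.05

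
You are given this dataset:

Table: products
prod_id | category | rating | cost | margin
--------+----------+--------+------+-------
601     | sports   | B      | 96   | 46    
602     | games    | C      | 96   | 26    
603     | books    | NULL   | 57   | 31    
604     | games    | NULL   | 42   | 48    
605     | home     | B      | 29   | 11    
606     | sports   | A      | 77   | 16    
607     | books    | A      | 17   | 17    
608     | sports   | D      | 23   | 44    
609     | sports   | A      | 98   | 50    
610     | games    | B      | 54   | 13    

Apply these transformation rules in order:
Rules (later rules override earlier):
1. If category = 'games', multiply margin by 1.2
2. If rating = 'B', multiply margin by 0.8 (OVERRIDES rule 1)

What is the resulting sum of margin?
302.8

Step 1: Rule 2 takes priority for records with rating = 'B'
  - 3 records: 70 × 0.8 = 56.0
Step 2: Rule 1 applies to remaining records with category = 'games'
  - 2 records: 74 × 1.2 = 88.8
Step 3: Other records unchanged: 158
Step 4: Final sum = 56.0 + 88.8 + 158 = 302.8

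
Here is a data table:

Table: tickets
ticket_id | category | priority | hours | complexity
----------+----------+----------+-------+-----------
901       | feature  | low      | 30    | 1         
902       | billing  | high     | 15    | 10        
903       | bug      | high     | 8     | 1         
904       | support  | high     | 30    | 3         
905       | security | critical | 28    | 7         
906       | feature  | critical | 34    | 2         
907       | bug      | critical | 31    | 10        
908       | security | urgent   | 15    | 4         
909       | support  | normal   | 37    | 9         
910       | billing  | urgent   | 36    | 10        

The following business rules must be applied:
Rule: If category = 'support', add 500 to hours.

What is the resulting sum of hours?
1264

Step 1: Count records where category = 'support': 2
Step 2: Total bonus added: 2 × 500 = 1000
Step 3: Original sum of hours: 264
Step 4: Final sum = 264 + 1000 = 1264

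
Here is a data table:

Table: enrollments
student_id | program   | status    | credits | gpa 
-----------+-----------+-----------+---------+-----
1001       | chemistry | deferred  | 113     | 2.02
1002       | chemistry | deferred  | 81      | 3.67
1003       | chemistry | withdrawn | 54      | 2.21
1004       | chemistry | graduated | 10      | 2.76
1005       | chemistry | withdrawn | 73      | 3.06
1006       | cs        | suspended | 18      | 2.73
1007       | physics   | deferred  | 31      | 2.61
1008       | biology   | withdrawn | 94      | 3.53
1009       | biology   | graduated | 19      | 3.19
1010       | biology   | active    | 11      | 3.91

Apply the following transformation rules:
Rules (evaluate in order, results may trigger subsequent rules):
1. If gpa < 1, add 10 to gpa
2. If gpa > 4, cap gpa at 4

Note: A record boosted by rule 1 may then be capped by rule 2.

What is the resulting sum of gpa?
29.69

Step 1: Apply rule 1 to records with gpa < 1
  - 0 records get bonus of 10
  - Of these, 0 records then exceed 4 and get capped
Step 2: Apply rule 2 to records with gpa > 4
  - 0 records (original) are capped
Step 3: Calculate final sum = 29.69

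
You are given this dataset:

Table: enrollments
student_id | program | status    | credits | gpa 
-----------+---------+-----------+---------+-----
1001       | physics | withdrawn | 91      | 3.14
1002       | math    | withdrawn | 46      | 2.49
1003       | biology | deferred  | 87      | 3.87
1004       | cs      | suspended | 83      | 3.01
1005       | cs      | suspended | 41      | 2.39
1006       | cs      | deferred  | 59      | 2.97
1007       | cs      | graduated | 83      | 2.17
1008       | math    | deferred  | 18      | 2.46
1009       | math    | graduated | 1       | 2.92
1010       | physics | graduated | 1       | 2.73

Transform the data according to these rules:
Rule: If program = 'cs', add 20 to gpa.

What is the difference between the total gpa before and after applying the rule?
80.0

Step 1: Original sum of gpa = 28.15
Step 2: 4 records have program = 'cs'
Step 3: Each affected record changes by 20
Step 4: Total change = 4 × 20 = 80
Step 5: New sum = 28.15 + 80 = 108.15
Step 6: Difference = |108.15 - 28.15| = 80.0
        (Sum increased by 80.0)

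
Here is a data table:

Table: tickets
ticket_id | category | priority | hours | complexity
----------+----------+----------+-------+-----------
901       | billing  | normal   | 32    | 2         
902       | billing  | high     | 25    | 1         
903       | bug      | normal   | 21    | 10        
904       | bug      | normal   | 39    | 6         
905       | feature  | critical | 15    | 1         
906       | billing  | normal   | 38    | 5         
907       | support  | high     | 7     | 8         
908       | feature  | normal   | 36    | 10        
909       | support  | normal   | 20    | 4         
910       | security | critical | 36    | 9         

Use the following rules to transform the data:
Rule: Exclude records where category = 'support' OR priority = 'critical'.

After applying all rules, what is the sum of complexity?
34

Step 1: Find records where category = 'support' OR priority = 'critical'
Step 2: 4 records match, summing to 22
Step 3: Original sum: 56
Step 4: Remaining sum = 56 - 22 = 34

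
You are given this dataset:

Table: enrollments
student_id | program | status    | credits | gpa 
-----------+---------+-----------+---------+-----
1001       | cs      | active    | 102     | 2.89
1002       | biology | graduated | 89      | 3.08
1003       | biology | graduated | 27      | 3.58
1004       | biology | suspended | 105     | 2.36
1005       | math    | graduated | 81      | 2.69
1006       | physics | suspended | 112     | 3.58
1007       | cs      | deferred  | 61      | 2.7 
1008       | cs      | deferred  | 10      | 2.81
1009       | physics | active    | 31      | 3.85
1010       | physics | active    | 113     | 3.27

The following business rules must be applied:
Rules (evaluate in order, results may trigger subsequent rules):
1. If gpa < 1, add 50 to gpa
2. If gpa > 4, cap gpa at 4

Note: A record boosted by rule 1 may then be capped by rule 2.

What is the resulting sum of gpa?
30.81

Step 1: Apply rule 1 to records with gpa < 1
  - 0 records get bonus of 50
  - Of these, 0 records then exceed 4 and get capped
Step 2: Apply rule 2 to records with gpa > 4
  - 0 records (original) are capped
Step 3: Calculate final sum = 30.81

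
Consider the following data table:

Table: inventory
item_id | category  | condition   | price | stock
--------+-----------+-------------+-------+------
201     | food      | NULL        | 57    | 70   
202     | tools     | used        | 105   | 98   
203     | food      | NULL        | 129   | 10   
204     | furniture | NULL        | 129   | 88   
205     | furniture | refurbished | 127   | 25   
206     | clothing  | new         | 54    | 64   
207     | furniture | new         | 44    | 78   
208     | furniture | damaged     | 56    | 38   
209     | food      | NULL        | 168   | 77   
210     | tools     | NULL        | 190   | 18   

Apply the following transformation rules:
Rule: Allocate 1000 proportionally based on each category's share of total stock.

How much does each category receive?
clothing: 113.07, food: 277.39, furniture: 404.59, tools: 204.95

Step 1: Calculate total stock = 566
Step 2: Calculate each category's proportion:
  clothing: 64/566 = 11.31% → 113.07
  food: 157/566 = 27.74% → 277.39
  furniture: 229/566 = 40.46% → 404.59
  tools: 116/566 = 20.49% → 204.95
Step 3: Verify: sum of allocations ≈ 1000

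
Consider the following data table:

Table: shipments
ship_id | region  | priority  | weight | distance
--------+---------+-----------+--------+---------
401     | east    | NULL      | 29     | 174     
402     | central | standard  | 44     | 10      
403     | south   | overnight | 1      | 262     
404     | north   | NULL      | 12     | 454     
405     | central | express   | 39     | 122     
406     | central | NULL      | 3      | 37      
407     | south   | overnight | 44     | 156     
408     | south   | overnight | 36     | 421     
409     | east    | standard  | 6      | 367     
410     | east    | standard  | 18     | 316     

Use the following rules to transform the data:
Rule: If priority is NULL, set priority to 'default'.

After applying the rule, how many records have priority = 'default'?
3

Step 1: Count records where priority IS NULL
Step 2: Found 3 records with NULL priority
Step 3: These records will have priority set to 'default'
Step 4: Records already having priority = 'default': 0
Step 5: Answer: 3 + 0 = 3 records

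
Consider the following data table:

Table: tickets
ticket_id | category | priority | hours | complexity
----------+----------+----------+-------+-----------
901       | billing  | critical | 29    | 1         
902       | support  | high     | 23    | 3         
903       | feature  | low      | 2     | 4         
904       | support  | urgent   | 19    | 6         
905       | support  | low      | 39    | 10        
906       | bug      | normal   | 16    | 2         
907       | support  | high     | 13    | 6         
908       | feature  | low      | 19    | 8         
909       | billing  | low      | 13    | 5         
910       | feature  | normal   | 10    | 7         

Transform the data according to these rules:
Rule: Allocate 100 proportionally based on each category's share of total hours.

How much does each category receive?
billing: 22.95, bug: 8.74, feature: 16.94, support: 51.37

Step 1: Calculate total hours = 183
Step 2: Calculate each category's proportion:
  billing: 42/183 = 22.95% → 22.95
  bug: 16/183 = 8.74% → 8.74
  feature: 31/183 = 16.94% → 16.94
  support: 94/183 = 51.37% → 51.37
Step 3: Verify: sum of allocations ≈ 100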